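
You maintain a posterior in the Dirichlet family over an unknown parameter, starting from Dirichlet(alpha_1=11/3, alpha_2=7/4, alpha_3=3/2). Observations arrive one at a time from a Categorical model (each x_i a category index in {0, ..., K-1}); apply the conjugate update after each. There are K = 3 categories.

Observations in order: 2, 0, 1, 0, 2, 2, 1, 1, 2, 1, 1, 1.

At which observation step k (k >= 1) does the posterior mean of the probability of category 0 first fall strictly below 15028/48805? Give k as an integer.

obs 1: x=2 → posterior Dirichlet(11/3, 7/4, 5/2)
obs 2: x=0 → posterior Dirichlet(14/3, 7/4, 5/2)
obs 3: x=1 → posterior Dirichlet(14/3, 11/4, 5/2)
obs 4: x=0 → posterior Dirichlet(17/3, 11/4, 5/2)
obs 5: x=2 → posterior Dirichlet(17/3, 11/4, 7/2)
obs 6: x=2 → posterior Dirichlet(17/3, 11/4, 9/2)
obs 7: x=1 → posterior Dirichlet(17/3, 15/4, 9/2)
obs 8: x=1 → posterior Dirichlet(17/3, 19/4, 9/2)
obs 9: x=2 → posterior Dirichlet(17/3, 19/4, 11/2)
obs 10: x=1 → posterior Dirichlet(17/3, 23/4, 11/2)
obs 11: x=1 → posterior Dirichlet(17/3, 27/4, 11/2)
obs 12: x=1 → posterior Dirichlet(17/3, 31/4, 11/2)

k = 12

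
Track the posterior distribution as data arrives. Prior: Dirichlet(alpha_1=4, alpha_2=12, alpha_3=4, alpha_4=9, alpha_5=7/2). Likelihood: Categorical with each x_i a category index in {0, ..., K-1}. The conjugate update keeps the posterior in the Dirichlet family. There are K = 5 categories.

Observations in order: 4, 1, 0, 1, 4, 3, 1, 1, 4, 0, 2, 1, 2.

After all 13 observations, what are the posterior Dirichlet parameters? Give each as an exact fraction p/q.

obs 1: x=4 → posterior Dirichlet(4, 12, 4, 9, 9/2)
obs 2: x=1 → posterior Dirichlet(4, 13, 4, 9, 9/2)
obs 3: x=0 → posterior Dirichlet(5, 13, 4, 9, 9/2)
obs 4: x=1 → posterior Dirichlet(5, 14, 4, 9, 9/2)
obs 5: x=4 → posterior Dirichlet(5, 14, 4, 9, 11/2)
obs 6: x=3 → posterior Dirichlet(5, 14, 4, 10, 11/2)
obs 7: x=1 → posterior Dirichlet(5, 15, 4, 10, 11/2)
obs 8: x=1 → posterior Dirichlet(5, 16, 4, 10, 11/2)
obs 9: x=4 → posterior Dirichlet(5, 16, 4, 10, 13/2)
obs 10: x=0 → posterior Dirichlet(6, 16, 4, 10, 13/2)
obs 11: x=2 → posterior Dirichlet(6, 16, 5, 10, 13/2)
obs 12: x=1 → posterior Dirichlet(6, 17, 5, 10, 13/2)
obs 13: x=2 → posterior Dirichlet(6, 17, 6, 10, 13/2)

alpha_1=6, alpha_2=17, alpha_3=6, alpha_4=10, alpha_5=13/2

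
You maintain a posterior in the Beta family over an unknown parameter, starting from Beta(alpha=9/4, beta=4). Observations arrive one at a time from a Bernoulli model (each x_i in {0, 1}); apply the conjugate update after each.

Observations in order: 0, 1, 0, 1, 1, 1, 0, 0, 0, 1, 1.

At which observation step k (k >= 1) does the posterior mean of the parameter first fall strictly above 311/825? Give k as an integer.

k = 2

obs 1: x=0 → posterior Beta(9/4, 5)
obs 2: x=1 → posterior Beta(13/4, 5)
obs 3: x=0 → posterior Beta(13/4, 6)
obs 4: x=1 → posterior Beta(17/4, 6)
obs 5: x=1 → posterior Beta(21/4, 6)
obs 6: x=1 → posterior Beta(25/4, 6)
obs 7: x=0 → posterior Beta(25/4, 7)
obs 8: x=0 → posterior Beta(25/4, 8)
obs 9: x=0 → posterior Beta(25/4, 9)
obs 10: x=1 → posterior Beta(29/4, 9)
obs 11: x=1 → posterior Beta(33/4, 9)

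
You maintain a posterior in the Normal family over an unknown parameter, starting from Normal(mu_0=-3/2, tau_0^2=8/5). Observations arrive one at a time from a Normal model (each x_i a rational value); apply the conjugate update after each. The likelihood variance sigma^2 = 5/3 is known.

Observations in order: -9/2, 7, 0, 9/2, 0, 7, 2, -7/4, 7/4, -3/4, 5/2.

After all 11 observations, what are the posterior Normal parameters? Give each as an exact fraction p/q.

obs 1: x=-9/2 → posterior Normal(-291/98, 40/49)
obs 2: x=7 → posterior Normal(45/146, 40/73)
obs 3: x=0 → posterior Normal(45/194, 40/97)
obs 4: x=9/2 → posterior Normal(261/242, 40/121)
obs 5: x=0 → posterior Normal(9/10, 8/29)
obs 6: x=7 → posterior Normal(597/338, 40/169)
obs 7: x=2 → posterior Normal(693/386, 40/193)
obs 8: x=-7/4 → posterior Normal(87/62, 40/217)
obs 9: x=7/4 → posterior Normal(693/482, 40/241)
obs 10: x=-3/4 → posterior Normal(657/530, 8/53)
obs 11: x=5/2 → posterior Normal(777/578, 40/289)

mu_0=777/578, tau_0^2=40/289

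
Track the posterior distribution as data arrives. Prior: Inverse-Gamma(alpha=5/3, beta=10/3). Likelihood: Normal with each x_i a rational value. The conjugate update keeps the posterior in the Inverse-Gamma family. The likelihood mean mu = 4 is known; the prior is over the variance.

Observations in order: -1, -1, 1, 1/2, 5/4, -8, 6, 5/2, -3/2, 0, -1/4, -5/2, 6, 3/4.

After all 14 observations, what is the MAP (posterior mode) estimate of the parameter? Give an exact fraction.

17129/928

obs 1: x=-1 → posterior Inverse-Gamma(13/6, 95/6)
obs 2: x=-1 → posterior Inverse-Gamma(8/3, 85/3)
obs 3: x=1 → posterior Inverse-Gamma(19/6, 197/6)
obs 4: x=1/2 → posterior Inverse-Gamma(11/3, 935/24)
obs 5: x=5/4 → posterior Inverse-Gamma(25/6, 4103/96)
obs 6: x=-8 → posterior Inverse-Gamma(14/3, 11015/96)
obs 7: x=6 → posterior Inverse-Gamma(31/6, 11207/96)
obs 8: x=5/2 → posterior Inverse-Gamma(17/3, 11315/96)
obs 9: x=-3/2 → posterior Inverse-Gamma(37/6, 12767/96)
obs 10: x=0 → posterior Inverse-Gamma(20/3, 13535/96)
obs 11: x=-1/4 → posterior Inverse-Gamma(43/6, 7201/48)
obs 12: x=-5/2 → posterior Inverse-Gamma(23/3, 8215/48)
obs 13: x=6 → posterior Inverse-Gamma(49/6, 8311/48)
obs 14: x=3/4 → posterior Inverse-Gamma(26/3, 17129/96)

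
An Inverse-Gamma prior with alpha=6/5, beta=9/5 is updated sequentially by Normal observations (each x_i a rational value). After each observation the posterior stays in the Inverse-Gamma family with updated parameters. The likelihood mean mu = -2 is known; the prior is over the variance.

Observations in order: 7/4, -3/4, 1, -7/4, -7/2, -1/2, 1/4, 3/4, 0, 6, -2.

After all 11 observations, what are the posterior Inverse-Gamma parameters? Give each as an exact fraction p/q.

obs 1: x=7/4 → posterior Inverse-Gamma(17/10, 1413/160)
obs 2: x=-3/4 → posterior Inverse-Gamma(11/5, 769/80)
obs 3: x=1 → posterior Inverse-Gamma(27/10, 1129/80)
obs 4: x=-7/4 → posterior Inverse-Gamma(16/5, 2263/160)
obs 5: x=-7/2 → posterior Inverse-Gamma(37/10, 2443/160)
obs 6: x=-1/2 → posterior Inverse-Gamma(21/5, 2623/160)
obs 7: x=1/4 → posterior Inverse-Gamma(47/10, 757/40)
obs 8: x=3/4 → posterior Inverse-Gamma(26/5, 3633/160)
obs 9: x=0 → posterior Inverse-Gamma(57/10, 3953/160)
obs 10: x=6 → posterior Inverse-Gamma(31/5, 9073/160)
obs 11: x=-2 → posterior Inverse-Gamma(67/10, 9073/160)

alpha=67/10, beta=9073/160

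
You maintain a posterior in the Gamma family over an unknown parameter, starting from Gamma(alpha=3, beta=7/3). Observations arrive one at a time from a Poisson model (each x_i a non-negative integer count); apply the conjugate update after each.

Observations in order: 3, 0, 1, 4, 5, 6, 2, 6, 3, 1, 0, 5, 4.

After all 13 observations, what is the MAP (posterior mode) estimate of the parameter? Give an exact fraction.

obs 1: x=3 → posterior Gamma(6, 10/3)
obs 2: x=0 → posterior Gamma(6, 13/3)
obs 3: x=1 → posterior Gamma(7, 16/3)
obs 4: x=4 → posterior Gamma(11, 19/3)
obs 5: x=5 → posterior Gamma(16, 22/3)
obs 6: x=6 → posterior Gamma(22, 25/3)
obs 7: x=2 → posterior Gamma(24, 28/3)
obs 8: x=6 → posterior Gamma(30, 31/3)
obs 9: x=3 → posterior Gamma(33, 34/3)
obs 10: x=1 → posterior Gamma(34, 37/3)
obs 11: x=0 → posterior Gamma(34, 40/3)
obs 12: x=5 → posterior Gamma(39, 43/3)
obs 13: x=4 → posterior Gamma(43, 46/3)

63/23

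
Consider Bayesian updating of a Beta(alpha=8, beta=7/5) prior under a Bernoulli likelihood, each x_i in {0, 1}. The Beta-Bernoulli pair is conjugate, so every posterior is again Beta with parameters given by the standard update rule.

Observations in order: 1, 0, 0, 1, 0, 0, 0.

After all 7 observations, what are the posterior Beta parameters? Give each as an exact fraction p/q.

obs 1: x=1 → posterior Beta(9, 7/5)
obs 2: x=0 → posterior Beta(9, 12/5)
obs 3: x=0 → posterior Beta(9, 17/5)
obs 4: x=1 → posterior Beta(10, 17/5)
obs 5: x=0 → posterior Beta(10, 22/5)
obs 6: x=0 → posterior Beta(10, 27/5)
obs 7: x=0 → posterior Beta(10, 32/5)

alpha=10, beta=32/5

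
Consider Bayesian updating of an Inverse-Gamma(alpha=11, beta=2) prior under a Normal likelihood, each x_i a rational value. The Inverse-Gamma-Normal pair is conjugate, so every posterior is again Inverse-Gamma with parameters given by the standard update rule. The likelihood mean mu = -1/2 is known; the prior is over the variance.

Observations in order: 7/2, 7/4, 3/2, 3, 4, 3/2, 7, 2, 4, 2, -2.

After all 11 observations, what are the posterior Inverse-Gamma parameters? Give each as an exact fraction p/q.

alpha=33/2, beta=2509/32

obs 1: x=7/2 → posterior Inverse-Gamma(23/2, 10)
obs 2: x=7/4 → posterior Inverse-Gamma(12, 401/32)
obs 3: x=3/2 → posterior Inverse-Gamma(25/2, 465/32)
obs 4: x=3 → posterior Inverse-Gamma(13, 661/32)
obs 5: x=4 → posterior Inverse-Gamma(27/2, 985/32)
obs 6: x=3/2 → posterior Inverse-Gamma(14, 1049/32)
obs 7: x=7 → posterior Inverse-Gamma(29/2, 1949/32)
obs 8: x=2 → posterior Inverse-Gamma(15, 2049/32)
obs 9: x=4 → posterior Inverse-Gamma(31/2, 2373/32)
obs 10: x=2 → posterior Inverse-Gamma(16, 2473/32)
obs 11: x=-2 → posterior Inverse-Gamma(33/2, 2509/32)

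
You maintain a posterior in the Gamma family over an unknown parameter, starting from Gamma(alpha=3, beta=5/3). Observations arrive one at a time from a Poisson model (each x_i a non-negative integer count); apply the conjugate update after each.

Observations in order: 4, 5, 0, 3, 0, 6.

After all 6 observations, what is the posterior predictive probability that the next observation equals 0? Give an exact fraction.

obs 1: x=4 → posterior Gamma(7, 8/3)
obs 2: x=5 → posterior Gamma(12, 11/3)
obs 3: x=0 → posterior Gamma(12, 14/3)
obs 4: x=3 → posterior Gamma(15, 17/3)
obs 5: x=0 → posterior Gamma(15, 20/3)
obs 6: x=6 → posterior Gamma(21, 23/3)

39471584120695485887249589623/518131871275444637960845131776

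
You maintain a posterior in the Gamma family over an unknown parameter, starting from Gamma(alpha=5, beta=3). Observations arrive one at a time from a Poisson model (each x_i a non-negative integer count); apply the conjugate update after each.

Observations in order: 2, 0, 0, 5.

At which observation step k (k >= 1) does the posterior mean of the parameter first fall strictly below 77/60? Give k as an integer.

k = 3

obs 1: x=2 → posterior Gamma(7, 4)
obs 2: x=0 → posterior Gamma(7, 5)
obs 3: x=0 → posterior Gamma(7, 6)
obs 4: x=5 → posterior Gamma(12, 7)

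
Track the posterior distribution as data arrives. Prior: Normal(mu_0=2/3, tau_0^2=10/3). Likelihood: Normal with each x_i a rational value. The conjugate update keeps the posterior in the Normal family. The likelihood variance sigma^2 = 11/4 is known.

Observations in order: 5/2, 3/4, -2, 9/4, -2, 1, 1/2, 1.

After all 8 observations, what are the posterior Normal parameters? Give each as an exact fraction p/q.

obs 1: x=5/2 → posterior Normal(122/73, 110/73)
obs 2: x=3/4 → posterior Normal(152/113, 110/113)
obs 3: x=-2 → posterior Normal(8/17, 110/153)
obs 4: x=9/4 → posterior Normal(162/193, 110/193)
obs 5: x=-2 → posterior Normal(82/233, 110/233)
obs 6: x=1 → posterior Normal(122/273, 110/273)
obs 7: x=1/2 → posterior Normal(142/313, 110/313)
obs 8: x=1 → posterior Normal(182/353, 110/353)

mu_0=182/353, tau_0^2=110/353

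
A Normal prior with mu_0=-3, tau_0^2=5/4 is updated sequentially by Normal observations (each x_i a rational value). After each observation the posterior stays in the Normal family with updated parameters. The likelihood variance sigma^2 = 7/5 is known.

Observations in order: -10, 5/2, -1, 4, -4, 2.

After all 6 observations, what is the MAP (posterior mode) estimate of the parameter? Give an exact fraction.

-493/356

obs 1: x=-10 → posterior Normal(-334/53, 35/53)
obs 2: x=5/2 → posterior Normal(-181/52, 35/78)
obs 3: x=-1 → posterior Normal(-593/206, 35/103)
obs 4: x=4 → posterior Normal(-393/256, 35/128)
obs 5: x=-4 → posterior Normal(-593/306, 35/153)
obs 6: x=2 → posterior Normal(-493/356, 35/178)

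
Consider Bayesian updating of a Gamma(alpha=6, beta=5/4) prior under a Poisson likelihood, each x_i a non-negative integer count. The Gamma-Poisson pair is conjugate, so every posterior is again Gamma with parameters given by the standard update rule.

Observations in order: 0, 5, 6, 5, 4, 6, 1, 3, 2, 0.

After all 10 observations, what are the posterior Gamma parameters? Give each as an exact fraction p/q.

obs 1: x=0 → posterior Gamma(6, 9/4)
obs 2: x=5 → posterior Gamma(11, 13/4)
obs 3: x=6 → posterior Gamma(17, 17/4)
obs 4: x=5 → posterior Gamma(22, 21/4)
obs 5: x=4 → posterior Gamma(26, 25/4)
obs 6: x=6 → posterior Gamma(32, 29/4)
obs 7: x=1 → posterior Gamma(33, 33/4)
obs 8: x=3 → posterior Gamma(36, 37/4)
obs 9: x=2 → posterior Gamma(38, 41/4)
obs 10: x=0 → posterior Gamma(38, 45/4)

alpha=38, beta=45/4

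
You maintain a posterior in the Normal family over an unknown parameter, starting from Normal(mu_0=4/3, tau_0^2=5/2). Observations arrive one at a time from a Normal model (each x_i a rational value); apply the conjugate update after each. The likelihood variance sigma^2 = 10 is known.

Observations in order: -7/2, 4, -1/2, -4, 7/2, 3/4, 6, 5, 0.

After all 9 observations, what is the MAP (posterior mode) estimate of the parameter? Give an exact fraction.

199/156

obs 1: x=-7/2 → posterior Normal(11/30, 2)
obs 2: x=4 → posterior Normal(35/36, 5/3)
obs 3: x=-1/2 → posterior Normal(16/21, 10/7)
obs 4: x=-4 → posterior Normal(1/6, 5/4)
obs 5: x=7/2 → posterior Normal(29/54, 10/9)
obs 6: x=3/4 → posterior Normal(67/120, 1)
obs 7: x=6 → posterior Normal(139/132, 10/11)
obs 8: x=5 → posterior Normal(199/144, 5/6)
obs 9: x=0 → posterior Normal(199/156, 10/13)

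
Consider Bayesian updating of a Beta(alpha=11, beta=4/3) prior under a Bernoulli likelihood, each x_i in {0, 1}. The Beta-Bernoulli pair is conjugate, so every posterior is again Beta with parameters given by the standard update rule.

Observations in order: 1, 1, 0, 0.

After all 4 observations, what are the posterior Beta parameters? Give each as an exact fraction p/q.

obs 1: x=1 → posterior Beta(12, 4/3)
obs 2: x=1 → posterior Beta(13, 4/3)
obs 3: x=0 → posterior Beta(13, 7/3)
obs 4: x=0 → posterior Beta(13, 10/3)

alpha=13, beta=10/3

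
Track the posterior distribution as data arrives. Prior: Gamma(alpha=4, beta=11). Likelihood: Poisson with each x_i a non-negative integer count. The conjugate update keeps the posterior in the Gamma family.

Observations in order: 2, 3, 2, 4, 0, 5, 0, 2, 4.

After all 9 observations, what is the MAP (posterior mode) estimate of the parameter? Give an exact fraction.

obs 1: x=2 → posterior Gamma(6, 12)
obs 2: x=3 → posterior Gamma(9, 13)
obs 3: x=2 → posterior Gamma(11, 14)
obs 4: x=4 → posterior Gamma(15, 15)
obs 5: x=0 → posterior Gamma(15, 16)
obs 6: x=5 → posterior Gamma(20, 17)
obs 7: x=0 → posterior Gamma(20, 18)
obs 8: x=2 → posterior Gamma(22, 19)
obs 9: x=4 → posterior Gamma(26, 20)

5/4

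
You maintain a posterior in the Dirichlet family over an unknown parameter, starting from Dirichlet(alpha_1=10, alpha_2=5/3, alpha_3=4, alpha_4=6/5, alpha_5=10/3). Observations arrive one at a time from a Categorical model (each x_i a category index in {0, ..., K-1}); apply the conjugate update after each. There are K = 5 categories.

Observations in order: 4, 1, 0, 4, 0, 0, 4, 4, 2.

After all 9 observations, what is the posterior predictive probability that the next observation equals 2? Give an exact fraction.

obs 1: x=4 → posterior Dirichlet(10, 5/3, 4, 6/5, 13/3)
obs 2: x=1 → posterior Dirichlet(10, 8/3, 4, 6/5, 13/3)
obs 3: x=0 → posterior Dirichlet(11, 8/3, 4, 6/5, 13/3)
obs 4: x=4 → posterior Dirichlet(11, 8/3, 4, 6/5, 16/3)
obs 5: x=0 → posterior Dirichlet(12, 8/3, 4, 6/5, 16/3)
obs 6: x=0 → posterior Dirichlet(13, 8/3, 4, 6/5, 16/3)
obs 7: x=4 → posterior Dirichlet(13, 8/3, 4, 6/5, 19/3)
obs 8: x=4 → posterior Dirichlet(13, 8/3, 4, 6/5, 22/3)
obs 9: x=2 → posterior Dirichlet(13, 8/3, 5, 6/5, 22/3)

25/146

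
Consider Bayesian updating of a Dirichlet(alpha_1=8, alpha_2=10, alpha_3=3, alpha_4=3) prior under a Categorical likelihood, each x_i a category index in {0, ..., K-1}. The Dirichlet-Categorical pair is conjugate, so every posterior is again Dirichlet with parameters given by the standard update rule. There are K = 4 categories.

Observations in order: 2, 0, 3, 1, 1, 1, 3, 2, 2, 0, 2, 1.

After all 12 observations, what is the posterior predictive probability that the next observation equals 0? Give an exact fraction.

5/18

obs 1: x=2 → posterior Dirichlet(8, 10, 4, 3)
obs 2: x=0 → posterior Dirichlet(9, 10, 4, 3)
obs 3: x=3 → posterior Dirichlet(9, 10, 4, 4)
obs 4: x=1 → posterior Dirichlet(9, 11, 4, 4)
obs 5: x=1 → posterior Dirichlet(9, 12, 4, 4)
obs 6: x=1 → posterior Dirichlet(9, 13, 4, 4)
obs 7: x=3 → posterior Dirichlet(9, 13, 4, 5)
obs 8: x=2 → posterior Dirichlet(9, 13, 5, 5)
obs 9: x=2 → posterior Dirichlet(9, 13, 6, 5)
obs 10: x=0 → posterior Dirichlet(10, 13, 6, 5)
obs 11: x=2 → posterior Dirichlet(10, 13, 7, 5)
obs 12: x=1 → posterior Dirichlet(10, 14, 7, 5)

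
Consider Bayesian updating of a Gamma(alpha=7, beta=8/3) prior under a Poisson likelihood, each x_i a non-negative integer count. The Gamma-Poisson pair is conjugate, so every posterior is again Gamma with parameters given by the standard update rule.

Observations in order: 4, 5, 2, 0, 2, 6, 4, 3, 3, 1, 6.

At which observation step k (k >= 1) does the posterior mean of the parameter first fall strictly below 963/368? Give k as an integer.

obs 1: x=4 → posterior Gamma(11, 11/3)
obs 2: x=5 → posterior Gamma(16, 14/3)
obs 3: x=2 → posterior Gamma(18, 17/3)
obs 4: x=0 → posterior Gamma(18, 20/3)
obs 5: x=2 → posterior Gamma(20, 23/3)
obs 6: x=6 → posterior Gamma(26, 26/3)
obs 7: x=4 → posterior Gamma(30, 29/3)
obs 8: x=3 → posterior Gamma(33, 32/3)
obs 9: x=3 → posterior Gamma(36, 35/3)
obs 10: x=1 → posterior Gamma(37, 38/3)
obs 11: x=6 → posterior Gamma(43, 41/3)

k = 5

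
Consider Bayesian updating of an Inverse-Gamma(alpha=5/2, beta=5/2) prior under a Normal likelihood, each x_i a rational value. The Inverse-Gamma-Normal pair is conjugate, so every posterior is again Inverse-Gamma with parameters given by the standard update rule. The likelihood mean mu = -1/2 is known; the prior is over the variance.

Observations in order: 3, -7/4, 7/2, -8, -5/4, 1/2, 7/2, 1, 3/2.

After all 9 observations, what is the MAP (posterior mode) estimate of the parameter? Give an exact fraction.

obs 1: x=3 → posterior Inverse-Gamma(3, 69/8)
obs 2: x=-7/4 → posterior Inverse-Gamma(7/2, 301/32)
obs 3: x=7/2 → posterior Inverse-Gamma(4, 557/32)
obs 4: x=-8 → posterior Inverse-Gamma(9/2, 1457/32)
obs 5: x=-5/4 → posterior Inverse-Gamma(5, 733/16)
obs 6: x=1/2 → posterior Inverse-Gamma(11/2, 741/16)
obs 7: x=7/2 → posterior Inverse-Gamma(6, 869/16)
obs 8: x=1 → posterior Inverse-Gamma(13/2, 887/16)
obs 9: x=3/2 → posterior Inverse-Gamma(7, 919/16)

919/128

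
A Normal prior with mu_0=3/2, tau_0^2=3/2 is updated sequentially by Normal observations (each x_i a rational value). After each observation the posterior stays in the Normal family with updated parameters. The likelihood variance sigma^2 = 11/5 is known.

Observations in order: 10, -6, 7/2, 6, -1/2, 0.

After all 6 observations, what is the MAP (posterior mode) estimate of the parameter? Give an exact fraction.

obs 1: x=10 → posterior Normal(183/37, 33/37)
obs 2: x=-6 → posterior Normal(93/52, 33/52)
obs 3: x=7/2 → posterior Normal(291/134, 33/67)
obs 4: x=6 → posterior Normal(471/164, 33/82)
obs 5: x=-1/2 → posterior Normal(228/97, 33/97)
obs 6: x=0 → posterior Normal(57/28, 33/112)

57/28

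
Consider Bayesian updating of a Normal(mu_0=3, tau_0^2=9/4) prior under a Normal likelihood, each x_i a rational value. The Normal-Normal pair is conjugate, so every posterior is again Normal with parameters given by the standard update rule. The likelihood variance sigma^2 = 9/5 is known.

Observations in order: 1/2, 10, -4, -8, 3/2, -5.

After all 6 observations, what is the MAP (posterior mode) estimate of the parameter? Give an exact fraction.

-13/34

obs 1: x=1/2 → posterior Normal(29/18, 1)
obs 2: x=10 → posterior Normal(129/28, 9/14)
obs 3: x=-4 → posterior Normal(89/38, 9/19)
obs 4: x=-8 → posterior Normal(3/16, 3/8)
obs 5: x=3/2 → posterior Normal(12/29, 9/29)
obs 6: x=-5 → posterior Normal(-13/34, 9/34)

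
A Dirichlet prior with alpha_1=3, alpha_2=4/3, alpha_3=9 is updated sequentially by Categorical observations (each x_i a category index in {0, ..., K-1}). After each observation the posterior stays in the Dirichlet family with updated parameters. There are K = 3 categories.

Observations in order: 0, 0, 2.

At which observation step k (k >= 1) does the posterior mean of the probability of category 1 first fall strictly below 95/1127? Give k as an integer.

k = 3

obs 1: x=0 → posterior Dirichlet(4, 4/3, 9)
obs 2: x=0 → posterior Dirichlet(5, 4/3, 9)
obs 3: x=2 → posterior Dirichlet(5, 4/3, 10)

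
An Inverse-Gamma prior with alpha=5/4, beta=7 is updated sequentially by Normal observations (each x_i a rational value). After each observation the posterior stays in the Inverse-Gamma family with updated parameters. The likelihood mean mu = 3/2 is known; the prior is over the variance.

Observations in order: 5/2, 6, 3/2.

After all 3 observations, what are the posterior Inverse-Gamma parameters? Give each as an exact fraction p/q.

obs 1: x=5/2 → posterior Inverse-Gamma(7/4, 15/2)
obs 2: x=6 → posterior Inverse-Gamma(9/4, 141/8)
obs 3: x=3/2 → posterior Inverse-Gamma(11/4, 141/8)

alpha=11/4, beta=141/8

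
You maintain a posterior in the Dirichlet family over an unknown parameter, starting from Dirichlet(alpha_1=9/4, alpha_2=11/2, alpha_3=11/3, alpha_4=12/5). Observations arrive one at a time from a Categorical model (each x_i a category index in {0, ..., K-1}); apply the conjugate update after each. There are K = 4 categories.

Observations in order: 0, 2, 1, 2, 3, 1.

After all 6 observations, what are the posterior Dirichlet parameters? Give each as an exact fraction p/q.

alpha_1=13/4, alpha_2=15/2, alpha_3=17/3, alpha_4=17/5

obs 1: x=0 → posterior Dirichlet(13/4, 11/2, 11/3, 12/5)
obs 2: x=2 → posterior Dirichlet(13/4, 11/2, 14/3, 12/5)
obs 3: x=1 → posterior Dirichlet(13/4, 13/2, 14/3, 12/5)
obs 4: x=2 → posterior Dirichlet(13/4, 13/2, 17/3, 12/5)
obs 5: x=3 → posterior Dirichlet(13/4, 13/2, 17/3, 17/5)
obs 6: x=1 → posterior Dirichlet(13/4, 15/2, 17/3, 17/5)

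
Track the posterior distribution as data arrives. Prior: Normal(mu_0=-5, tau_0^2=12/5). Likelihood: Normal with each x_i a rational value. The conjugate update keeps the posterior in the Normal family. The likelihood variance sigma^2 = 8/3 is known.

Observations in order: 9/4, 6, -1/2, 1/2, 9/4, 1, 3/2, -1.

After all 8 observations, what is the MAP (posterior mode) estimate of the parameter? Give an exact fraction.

29/41

obs 1: x=9/4 → posterior Normal(-119/76, 24/19)
obs 2: x=6 → posterior Normal(97/112, 6/7)
obs 3: x=-1/2 → posterior Normal(79/148, 24/37)
obs 4: x=1/2 → posterior Normal(97/184, 12/23)
obs 5: x=9/4 → posterior Normal(89/110, 24/55)
obs 6: x=1 → posterior Normal(107/128, 3/8)
obs 7: x=3/2 → posterior Normal(67/73, 24/73)
obs 8: x=-1 → posterior Normal(29/41, 12/41)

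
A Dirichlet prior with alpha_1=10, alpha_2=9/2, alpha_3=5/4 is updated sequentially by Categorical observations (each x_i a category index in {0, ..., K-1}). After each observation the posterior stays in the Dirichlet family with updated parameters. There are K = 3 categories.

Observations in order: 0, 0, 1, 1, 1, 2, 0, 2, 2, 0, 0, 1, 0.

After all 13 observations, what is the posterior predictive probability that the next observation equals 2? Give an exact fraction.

obs 1: x=0 → posterior Dirichlet(11, 9/2, 5/4)
obs 2: x=0 → posterior Dirichlet(12, 9/2, 5/4)
obs 3: x=1 → posterior Dirichlet(12, 11/2, 5/4)
obs 4: x=1 → posterior Dirichlet(12, 13/2, 5/4)
obs 5: x=1 → posterior Dirichlet(12, 15/2, 5/4)
obs 6: x=2 → posterior Dirichlet(12, 15/2, 9/4)
obs 7: x=0 → posterior Dirichlet(13, 15/2, 9/4)
obs 8: x=2 → posterior Dirichlet(13, 15/2, 13/4)
obs 9: x=2 → posterior Dirichlet(13, 15/2, 17/4)
obs 10: x=0 → posterior Dirichlet(14, 15/2, 17/4)
obs 11: x=0 → posterior Dirichlet(15, 15/2, 17/4)
obs 12: x=1 → posterior Dirichlet(15, 17/2, 17/4)
obs 13: x=0 → posterior Dirichlet(16, 17/2, 17/4)

17/115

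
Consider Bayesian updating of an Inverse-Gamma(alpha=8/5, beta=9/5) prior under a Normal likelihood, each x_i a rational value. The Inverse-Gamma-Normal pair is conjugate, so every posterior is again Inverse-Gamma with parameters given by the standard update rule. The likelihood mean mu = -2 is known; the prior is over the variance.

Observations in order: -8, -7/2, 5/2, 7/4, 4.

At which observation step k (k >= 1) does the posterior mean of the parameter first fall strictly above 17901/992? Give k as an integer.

obs 1: x=-8 → posterior Inverse-Gamma(21/10, 99/5)
obs 2: x=-7/2 → posterior Inverse-Gamma(13/5, 837/40)
obs 3: x=5/2 → posterior Inverse-Gamma(31/10, 621/20)
obs 4: x=7/4 → posterior Inverse-Gamma(18/5, 6093/160)
obs 5: x=4 → posterior Inverse-Gamma(41/10, 8973/160)

k = 5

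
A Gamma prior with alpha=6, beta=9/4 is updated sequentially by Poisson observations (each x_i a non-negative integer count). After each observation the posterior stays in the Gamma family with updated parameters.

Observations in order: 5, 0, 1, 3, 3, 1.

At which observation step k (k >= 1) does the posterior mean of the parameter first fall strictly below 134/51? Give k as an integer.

k = 2

obs 1: x=5 → posterior Gamma(11, 13/4)
obs 2: x=0 → posterior Gamma(11, 17/4)
obs 3: x=1 → posterior Gamma(12, 21/4)
obs 4: x=3 → posterior Gamma(15, 25/4)
obs 5: x=3 → posterior Gamma(18, 29/4)
obs 6: x=1 → posterior Gamma(19, 33/4)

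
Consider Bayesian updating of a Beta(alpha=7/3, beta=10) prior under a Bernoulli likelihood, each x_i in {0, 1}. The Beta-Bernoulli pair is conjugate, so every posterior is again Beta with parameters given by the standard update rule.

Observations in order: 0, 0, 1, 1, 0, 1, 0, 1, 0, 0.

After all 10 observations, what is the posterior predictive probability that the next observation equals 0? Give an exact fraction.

obs 1: x=0 → posterior Beta(7/3, 11)
obs 2: x=0 → posterior Beta(7/3, 12)
obs 3: x=1 → posterior Beta(10/3, 12)
obs 4: x=1 → posterior Beta(13/3, 12)
obs 5: x=0 → posterior Beta(13/3, 13)
obs 6: x=1 → posterior Beta(16/3, 13)
obs 7: x=0 → posterior Beta(16/3, 14)
obs 8: x=1 → posterior Beta(19/3, 14)
obs 9: x=0 → posterior Beta(19/3, 15)
obs 10: x=0 → posterior Beta(19/3, 16)

48/67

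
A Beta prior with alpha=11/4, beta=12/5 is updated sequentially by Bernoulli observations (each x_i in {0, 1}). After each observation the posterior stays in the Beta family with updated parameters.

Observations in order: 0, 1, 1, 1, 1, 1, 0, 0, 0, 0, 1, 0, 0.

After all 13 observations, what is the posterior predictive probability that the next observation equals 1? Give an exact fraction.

175/363

obs 1: x=0 → posterior Beta(11/4, 17/5)
obs 2: x=1 → posterior Beta(15/4, 17/5)
obs 3: x=1 → posterior Beta(19/4, 17/5)
obs 4: x=1 → posterior Beta(23/4, 17/5)
obs 5: x=1 → posterior Beta(27/4, 17/5)
obs 6: x=1 → posterior Beta(31/4, 17/5)
obs 7: x=0 → posterior Beta(31/4, 22/5)
obs 8: x=0 → posterior Beta(31/4, 27/5)
obs 9: x=0 → posterior Beta(31/4, 32/5)
obs 10: x=0 → posterior Beta(31/4, 37/5)
obs 11: x=1 → posterior Beta(35/4, 37/5)
obs 12: x=0 → posterior Beta(35/4, 42/5)
obs 13: x=0 → posterior Beta(35/4, 47/5)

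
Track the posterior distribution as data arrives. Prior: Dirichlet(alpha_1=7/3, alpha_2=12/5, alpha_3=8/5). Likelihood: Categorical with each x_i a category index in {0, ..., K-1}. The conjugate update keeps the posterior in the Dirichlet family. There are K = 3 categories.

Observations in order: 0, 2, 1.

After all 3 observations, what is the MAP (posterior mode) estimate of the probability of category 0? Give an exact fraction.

obs 1: x=0 → posterior Dirichlet(10/3, 12/5, 8/5)
obs 2: x=2 → posterior Dirichlet(10/3, 12/5, 13/5)
obs 3: x=1 → posterior Dirichlet(10/3, 17/5, 13/5)

7/19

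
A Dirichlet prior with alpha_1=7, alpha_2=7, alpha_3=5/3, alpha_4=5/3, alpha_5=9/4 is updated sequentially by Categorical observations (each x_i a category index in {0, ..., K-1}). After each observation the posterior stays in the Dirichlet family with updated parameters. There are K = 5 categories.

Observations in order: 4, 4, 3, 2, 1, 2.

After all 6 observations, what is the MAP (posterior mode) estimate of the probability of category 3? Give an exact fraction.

20/247

obs 1: x=4 → posterior Dirichlet(7, 7, 5/3, 5/3, 13/4)
obs 2: x=4 → posterior Dirichlet(7, 7, 5/3, 5/3, 17/4)
obs 3: x=3 → posterior Dirichlet(7, 7, 5/3, 8/3, 17/4)
obs 4: x=2 → posterior Dirichlet(7, 7, 8/3, 8/3, 17/4)
obs 5: x=1 → posterior Dirichlet(7, 8, 8/3, 8/3, 17/4)
obs 6: x=2 → posterior Dirichlet(7, 8, 11/3, 8/3, 17/4)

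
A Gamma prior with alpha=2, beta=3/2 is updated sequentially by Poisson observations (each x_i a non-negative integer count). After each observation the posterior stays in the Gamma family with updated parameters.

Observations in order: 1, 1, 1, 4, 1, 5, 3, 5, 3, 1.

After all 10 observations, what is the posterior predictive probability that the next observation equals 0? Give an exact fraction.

obs 1: x=1 → posterior Gamma(3, 5/2)
obs 2: x=1 → posterior Gamma(4, 7/2)
obs 3: x=1 → posterior Gamma(5, 9/2)
obs 4: x=4 → posterior Gamma(9, 11/2)
obs 5: x=1 → posterior Gamma(10, 13/2)
obs 6: x=5 → posterior Gamma(15, 15/2)
obs 7: x=3 → posterior Gamma(18, 17/2)
obs 8: x=5 → posterior Gamma(23, 19/2)
obs 9: x=3 → posterior Gamma(26, 21/2)
obs 10: x=1 → posterior Gamma(27, 23/2)

5843211045545439551605946764725979847/55511151231257827021181583404541015625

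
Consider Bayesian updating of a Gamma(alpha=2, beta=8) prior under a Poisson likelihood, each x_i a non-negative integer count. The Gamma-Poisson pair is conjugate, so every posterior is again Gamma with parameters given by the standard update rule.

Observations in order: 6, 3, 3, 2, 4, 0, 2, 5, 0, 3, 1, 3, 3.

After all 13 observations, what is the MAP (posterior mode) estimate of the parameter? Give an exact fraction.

obs 1: x=6 → posterior Gamma(8, 9)
obs 2: x=3 → posterior Gamma(11, 10)
obs 3: x=3 → posterior Gamma(14, 11)
obs 4: x=2 → posterior Gamma(16, 12)
obs 5: x=4 → posterior Gamma(20, 13)
obs 6: x=0 → posterior Gamma(20, 14)
obs 7: x=2 → posterior Gamma(22, 15)
obs 8: x=5 → posterior Gamma(27, 16)
obs 9: x=0 → posterior Gamma(27, 17)
obs 10: x=3 → posterior Gamma(30, 18)
obs 11: x=1 → posterior Gamma(31, 19)
obs 12: x=3 → posterior Gamma(34, 20)
obs 13: x=3 → posterior Gamma(37, 21)

12/7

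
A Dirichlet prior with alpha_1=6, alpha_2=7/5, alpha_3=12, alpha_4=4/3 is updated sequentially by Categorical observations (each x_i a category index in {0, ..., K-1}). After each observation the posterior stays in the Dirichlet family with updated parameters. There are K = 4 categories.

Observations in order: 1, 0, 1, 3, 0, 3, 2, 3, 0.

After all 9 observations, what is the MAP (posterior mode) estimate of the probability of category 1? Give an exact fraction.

18/193

obs 1: x=1 → posterior Dirichlet(6, 12/5, 12, 4/3)
obs 2: x=0 → posterior Dirichlet(7, 12/5, 12, 4/3)
obs 3: x=1 → posterior Dirichlet(7, 17/5, 12, 4/3)
obs 4: x=3 → posterior Dirichlet(7, 17/5, 12, 7/3)
obs 5: x=0 → posterior Dirichlet(8, 17/5, 12, 7/3)
obs 6: x=3 → posterior Dirichlet(8, 17/5, 12, 10/3)
obs 7: x=2 → posterior Dirichlet(8, 17/5, 13, 10/3)
obs 8: x=3 → posterior Dirichlet(8, 17/5, 13, 13/3)
obs 9: x=0 → posterior Dirichlet(9, 17/5, 13, 13/3)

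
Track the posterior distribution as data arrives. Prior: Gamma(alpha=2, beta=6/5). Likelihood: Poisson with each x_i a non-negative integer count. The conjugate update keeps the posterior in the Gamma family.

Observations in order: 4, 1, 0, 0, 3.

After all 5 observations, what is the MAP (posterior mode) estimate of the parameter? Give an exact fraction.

45/31

obs 1: x=4 → posterior Gamma(6, 11/5)
obs 2: x=1 → posterior Gamma(7, 16/5)
obs 3: x=0 → posterior Gamma(7, 21/5)
obs 4: x=0 → posterior Gamma(7, 26/5)
obs 5: x=3 → posterior Gamma(10, 31/5)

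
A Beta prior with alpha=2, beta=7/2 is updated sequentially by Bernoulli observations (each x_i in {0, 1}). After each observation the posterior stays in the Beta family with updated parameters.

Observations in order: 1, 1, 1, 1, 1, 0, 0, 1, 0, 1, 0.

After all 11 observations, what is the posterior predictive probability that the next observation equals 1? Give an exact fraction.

6/11

obs 1: x=1 → posterior Beta(3, 7/2)
obs 2: x=1 → posterior Beta(4, 7/2)
obs 3: x=1 → posterior Beta(5, 7/2)
obs 4: x=1 → posterior Beta(6, 7/2)
obs 5: x=1 → posterior Beta(7, 7/2)
obs 6: x=0 → posterior Beta(7, 9/2)
obs 7: x=0 → posterior Beta(7, 11/2)
obs 8: x=1 → posterior Beta(8, 11/2)
obs 9: x=0 → posterior Beta(8, 13/2)
obs 10: x=1 → posterior Beta(9, 13/2)
obs 11: x=0 → posterior Beta(9, 15/2)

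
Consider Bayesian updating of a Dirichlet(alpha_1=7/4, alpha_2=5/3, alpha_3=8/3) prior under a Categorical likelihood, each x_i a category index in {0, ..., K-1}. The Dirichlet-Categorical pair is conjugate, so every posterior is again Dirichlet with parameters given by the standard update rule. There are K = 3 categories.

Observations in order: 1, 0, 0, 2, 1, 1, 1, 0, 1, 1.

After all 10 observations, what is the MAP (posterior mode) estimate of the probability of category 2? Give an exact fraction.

obs 1: x=1 → posterior Dirichlet(7/4, 8/3, 8/3)
obs 2: x=0 → posterior Dirichlet(11/4, 8/3, 8/3)
obs 3: x=0 → posterior Dirichlet(15/4, 8/3, 8/3)
obs 4: x=2 → posterior Dirichlet(15/4, 8/3, 11/3)
obs 5: x=1 → posterior Dirichlet(15/4, 11/3, 11/3)
obs 6: x=1 → posterior Dirichlet(15/4, 14/3, 11/3)
obs 7: x=1 → posterior Dirichlet(15/4, 17/3, 11/3)
obs 8: x=0 → posterior Dirichlet(19/4, 17/3, 11/3)
obs 9: x=1 → posterior Dirichlet(19/4, 20/3, 11/3)
obs 10: x=1 → posterior Dirichlet(19/4, 23/3, 11/3)

32/157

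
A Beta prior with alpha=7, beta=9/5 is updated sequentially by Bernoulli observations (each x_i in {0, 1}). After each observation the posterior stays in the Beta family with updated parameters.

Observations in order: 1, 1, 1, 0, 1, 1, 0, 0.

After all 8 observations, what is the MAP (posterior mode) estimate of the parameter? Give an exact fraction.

55/74

obs 1: x=1 → posterior Beta(8, 9/5)
obs 2: x=1 → posterior Beta(9, 9/5)
obs 3: x=1 → posterior Beta(10, 9/5)
obs 4: x=0 → posterior Beta(10, 14/5)
obs 5: x=1 → posterior Beta(11, 14/5)
obs 6: x=1 → posterior Beta(12, 14/5)
obs 7: x=0 → posterior Beta(12, 19/5)
obs 8: x=0 → posterior Beta(12, 24/5)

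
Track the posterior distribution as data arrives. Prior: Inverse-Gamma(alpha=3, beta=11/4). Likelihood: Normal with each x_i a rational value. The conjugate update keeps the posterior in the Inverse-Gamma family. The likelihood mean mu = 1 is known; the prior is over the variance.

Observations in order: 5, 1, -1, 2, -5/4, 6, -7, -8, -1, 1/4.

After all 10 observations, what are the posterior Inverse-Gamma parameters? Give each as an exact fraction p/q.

alpha=8, beta=1649/16

obs 1: x=5 → posterior Inverse-Gamma(7/2, 43/4)
obs 2: x=1 → posterior Inverse-Gamma(4, 43/4)
obs 3: x=-1 → posterior Inverse-Gamma(9/2, 51/4)
obs 4: x=2 → posterior Inverse-Gamma(5, 53/4)
obs 5: x=-5/4 → posterior Inverse-Gamma(11/2, 505/32)
obs 6: x=6 → posterior Inverse-Gamma(6, 905/32)
obs 7: x=-7 → posterior Inverse-Gamma(13/2, 1929/32)
obs 8: x=-8 → posterior Inverse-Gamma(7, 3225/32)
obs 9: x=-1 → posterior Inverse-Gamma(15/2, 3289/32)
obs 10: x=1/4 → posterior Inverse-Gamma(8, 1649/16)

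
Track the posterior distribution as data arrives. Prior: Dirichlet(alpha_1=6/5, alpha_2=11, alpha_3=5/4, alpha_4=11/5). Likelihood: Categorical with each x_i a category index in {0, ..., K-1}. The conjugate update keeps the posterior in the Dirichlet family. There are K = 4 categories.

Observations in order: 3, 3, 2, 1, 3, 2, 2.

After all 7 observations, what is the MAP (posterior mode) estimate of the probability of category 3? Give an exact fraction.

84/373

obs 1: x=3 → posterior Dirichlet(6/5, 11, 5/4, 16/5)
obs 2: x=3 → posterior Dirichlet(6/5, 11, 5/4, 21/5)
obs 3: x=2 → posterior Dirichlet(6/5, 11, 9/4, 21/5)
obs 4: x=1 → posterior Dirichlet(6/5, 12, 9/4, 21/5)
obs 5: x=3 → posterior Dirichlet(6/5, 12, 9/4, 26/5)
obs 6: x=2 → posterior Dirichlet(6/5, 12, 13/4, 26/5)
obs 7: x=2 → posterior Dirichlet(6/5, 12, 17/4, 26/5)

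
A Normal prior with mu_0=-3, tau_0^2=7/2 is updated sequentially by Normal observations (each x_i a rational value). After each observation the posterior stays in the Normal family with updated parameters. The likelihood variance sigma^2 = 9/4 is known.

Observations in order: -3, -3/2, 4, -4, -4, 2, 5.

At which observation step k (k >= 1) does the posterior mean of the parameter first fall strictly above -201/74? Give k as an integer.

obs 1: x=-3 → posterior Normal(-3, 63/46)
obs 2: x=-3/2 → posterior Normal(-90/37, 63/74)
obs 3: x=4 → posterior Normal(-2/3, 21/34)
obs 4: x=-4 → posterior Normal(-18/13, 63/130)
obs 5: x=-4 → posterior Normal(-146/79, 63/158)
obs 6: x=2 → posterior Normal(-118/93, 21/62)
obs 7: x=5 → posterior Normal(-48/107, 63/214)

k = 2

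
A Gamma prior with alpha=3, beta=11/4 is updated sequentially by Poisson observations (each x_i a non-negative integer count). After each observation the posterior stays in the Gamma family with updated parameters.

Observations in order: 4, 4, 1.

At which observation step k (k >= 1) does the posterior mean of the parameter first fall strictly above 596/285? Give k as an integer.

obs 1: x=4 → posterior Gamma(7, 15/4)
obs 2: x=4 → posterior Gamma(11, 19/4)
obs 3: x=1 → posterior Gamma(12, 23/4)

k = 2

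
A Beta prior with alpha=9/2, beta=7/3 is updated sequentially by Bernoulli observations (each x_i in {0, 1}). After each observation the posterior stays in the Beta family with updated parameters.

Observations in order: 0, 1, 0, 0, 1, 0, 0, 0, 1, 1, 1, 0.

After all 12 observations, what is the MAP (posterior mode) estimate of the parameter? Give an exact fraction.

obs 1: x=0 → posterior Beta(9/2, 10/3)
obs 2: x=1 → posterior Beta(11/2, 10/3)
obs 3: x=0 → posterior Beta(11/2, 13/3)
obs 4: x=0 → posterior Beta(11/2, 16/3)
obs 5: x=1 → posterior Beta(13/2, 16/3)
obs 6: x=0 → posterior Beta(13/2, 19/3)
obs 7: x=0 → posterior Beta(13/2, 22/3)
obs 8: x=0 → posterior Beta(13/2, 25/3)
obs 9: x=1 → posterior Beta(15/2, 25/3)
obs 10: x=1 → posterior Beta(17/2, 25/3)
obs 11: x=1 → posterior Beta(19/2, 25/3)
obs 12: x=0 → posterior Beta(19/2, 28/3)

51/101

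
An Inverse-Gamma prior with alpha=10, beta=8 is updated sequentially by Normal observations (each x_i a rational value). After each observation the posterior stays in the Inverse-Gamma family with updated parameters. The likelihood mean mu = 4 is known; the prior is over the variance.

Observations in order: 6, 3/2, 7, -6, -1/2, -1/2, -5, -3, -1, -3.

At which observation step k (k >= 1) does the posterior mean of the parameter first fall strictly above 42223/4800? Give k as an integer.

k = 7

obs 1: x=6 → posterior Inverse-Gamma(21/2, 10)
obs 2: x=3/2 → posterior Inverse-Gamma(11, 105/8)
obs 3: x=7 → posterior Inverse-Gamma(23/2, 141/8)
obs 4: x=-6 → posterior Inverse-Gamma(12, 541/8)
obs 5: x=-1/2 → posterior Inverse-Gamma(25/2, 311/4)
obs 6: x=-1/2 → posterior Inverse-Gamma(13, 703/8)
obs 7: x=-5 → posterior Inverse-Gamma(27/2, 1027/8)
obs 8: x=-3 → posterior Inverse-Gamma(14, 1223/8)
obs 9: x=-1 → posterior Inverse-Gamma(29/2, 1323/8)
obs 10: x=-3 → posterior Inverse-Gamma(15, 1519/8)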